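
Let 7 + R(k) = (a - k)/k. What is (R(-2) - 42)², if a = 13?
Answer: 12769/4 ≈ 3192.3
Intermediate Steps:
R(k) = -7 + (13 - k)/k
(R(-2) - 42)² = ((-8 + 13/(-2)) - 42)² = ((-8 + 13*(-½)) - 42)² = ((-8 - 13/2) - 42)² = (-29/2 - 42)² = (-113/2)² = 12769/4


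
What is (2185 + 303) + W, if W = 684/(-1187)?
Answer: 2952572/1187 ≈ 2487.4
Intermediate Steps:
W = -684/1187 (W = 684*(-1/1187) = -684/1187 ≈ -0.57624)
(2185 + 303) + W = (2185 + 303) - 684/1187 = 2488 - 684/1187 = 2952572/1187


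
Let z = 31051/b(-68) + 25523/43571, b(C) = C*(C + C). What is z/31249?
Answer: 93468225/740683297376 ≈ 0.00012619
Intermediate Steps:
b(C) = 2*C² (b(C) = C*(2*C) = 2*C²)
z = 93468225/23702624 (z = 31051/((2*(-68)²)) + 25523/43571 = 31051/((2*4624)) + 25523*(1/43571) = 31051/9248 + 25523/43571 = 93468225/23702624 ≈ 3.9434)
z/31249 = (93468225/23702624)/31249 = (93468225/23702624)*(1/31249) = 93468225/740683297376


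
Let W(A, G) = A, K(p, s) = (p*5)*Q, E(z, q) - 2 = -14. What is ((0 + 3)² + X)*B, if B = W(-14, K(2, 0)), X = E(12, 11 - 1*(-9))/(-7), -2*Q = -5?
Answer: -150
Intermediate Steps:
Q = 5/2 (Q = -½*(-5) = 5/2 ≈ 2.5000)
E(z, q) = -12 (E(z, q) = 2 - 14 = -12)
K(p, s) = 25*p/2 (K(p, s) = (p*5)*(5/2) = (5*p)*(5/2) = 25*p/2)
X = 12/7 (X = -12/(-7) = -12*(-⅐) = 12/7 ≈ 1.7143)
B = -14
((0 + 3)² + X)*B = ((0 + 3)² + 12/7)*(-14) = (3² + 12/7)*(-14) = (9 + 12/7)*(-14) = (75/7)*(-14) = -150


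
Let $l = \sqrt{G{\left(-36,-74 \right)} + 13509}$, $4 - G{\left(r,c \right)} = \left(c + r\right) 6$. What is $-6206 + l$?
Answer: $-6206 + \sqrt{14173} \approx -6087.0$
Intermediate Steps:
$G{\left(r,c \right)} = 4 - 6 c - 6 r$ ($G{\left(r,c \right)} = 4 - \left(c + r\right) 6 = 4 - \left(6 c + 6 r\right) = 4 - 6 c - 6 r$)
$l = \sqrt{14173}$ ($l = \sqrt{\left(4 - -444 - -216\right) + 13509} = \sqrt{\left(4 + 444 + 216\right) + 13509} = \sqrt{664 + 13509} = \sqrt{14173} \approx 119.05$)
$-6206 + l = -6206 + \sqrt{14173}$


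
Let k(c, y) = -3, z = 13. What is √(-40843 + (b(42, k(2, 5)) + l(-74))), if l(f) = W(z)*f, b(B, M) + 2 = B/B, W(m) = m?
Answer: I*√41806 ≈ 204.47*I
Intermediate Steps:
b(B, M) = -1 (b(B, M) = -2 + B/B = -2 + 1 = -1)
l(f) = 13*f
√(-40843 + (b(42, k(2, 5)) + l(-74))) = √(-40843 + (-1 + 13*(-74))) = √(-40843 + (-1 - 962)) = √(-40843 - 963) = √(-41806) = I*√41806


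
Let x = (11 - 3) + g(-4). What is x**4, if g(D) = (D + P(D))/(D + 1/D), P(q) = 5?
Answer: 303595776/83521 ≈ 3635.0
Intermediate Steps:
g(D) = (5 + D)/(D + 1/D) (g(D) = (D + 5)/(D + 1/D) = (5 + D)/(D + 1/D))
x = 132/17 (x = (11 - 3) - 4*(5 - 4)/(1 + (-4)**2) = 8 - 4*1/(1 + 16) = 8 - 4*1/17 = 8 - 4*1/17*1 = 8 - 4/17 = 132/17 ≈ 7.7647)
x**4 = (132/17)**4 = 303595776/83521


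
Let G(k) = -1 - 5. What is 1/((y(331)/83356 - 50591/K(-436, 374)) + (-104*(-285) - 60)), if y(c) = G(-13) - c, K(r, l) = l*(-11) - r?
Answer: 153291684/4536475924675 ≈ 3.3791e-5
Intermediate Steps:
K(r, l) = -r - 11*l (K(r, l) = -11*l - r = -r - 11*l)
G(k) = -6
y(c) = -6 - c
1/((y(331)/83356 - 50591/K(-436, 374)) + (-104*(-285) - 60)) = 1/(((-6 - 1*331)/83356 - 50591/(-1*(-436) - 11*374)) + (-104*(-285) - 60)) = 1/(((-6 - 331)*(1/83356) - 50591/(436 - 4114)) + (29640 - 60)) = 1/((-337*1/83356 - 50591/(-3678)) + 29580) = 1/((-337/83356 - 50591*(-1/3678)) + 29580) = 1/((-337/83356 + 50591/3678) + 29580) = 1/(2107911955/153291684 + 29580) = 1/(4536475924675/153291684) = 153291684/4536475924675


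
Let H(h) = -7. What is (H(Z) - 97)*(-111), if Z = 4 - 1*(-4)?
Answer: 11544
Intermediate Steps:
Z = 8 (Z = 4 + 4 = 8)
(H(Z) - 97)*(-111) = (-7 - 97)*(-111) = -104*(-111) = 11544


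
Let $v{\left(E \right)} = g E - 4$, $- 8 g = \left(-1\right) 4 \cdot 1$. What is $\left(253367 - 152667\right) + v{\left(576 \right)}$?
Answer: $100984$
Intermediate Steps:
$g = \frac{1}{2}$ ($g = - \frac{\left(-1\right) 4 \cdot 1}{8} = - \frac{\left(-4\right) 1}{8} = \left(- \frac{1}{8}\right) \left(-4\right) = \frac{1}{2} \approx 0.5$)
$v{\left(E \right)} = -4 + \frac{E}{2}$ ($v{\left(E \right)} = \frac{E}{2} - 4 = -4 + \frac{E}{2}$)
$\left(253367 - 152667\right) + v{\left(576 \right)} = \left(253367 - 152667\right) + \left(-4 + \frac{1}{2} \cdot 576\right) = 100700 + \left(-4 + 288\right) = 100700 + 284 = 100984$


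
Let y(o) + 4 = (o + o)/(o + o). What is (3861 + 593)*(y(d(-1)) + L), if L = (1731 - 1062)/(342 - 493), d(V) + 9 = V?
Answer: -4997388/151 ≈ -33095.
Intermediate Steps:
d(V) = -9 + V
y(o) = -3 (y(o) = -4 + (o + o)/(o + o) = -4 + (2*o)/((2*o)) = -4 + (2*o)*(1/(2*o)) = -4 + 1 = -3)
L = -669/151 (L = 669/(-151) = 669*(-1/151) = -669/151 ≈ -4.4305)
(3861 + 593)*(y(d(-1)) + L) = (3861 + 593)*(-3 - 669/151) = 4454*(-1122/151) = -4997388/151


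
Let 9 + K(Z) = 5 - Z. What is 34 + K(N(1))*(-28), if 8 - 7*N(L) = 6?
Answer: 154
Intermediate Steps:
N(L) = 2/7 (N(L) = 8/7 - ⅐*6 = 8/7 - 6/7 = 2/7)
K(Z) = -4 - Z (K(Z) = -9 + (5 - Z) = -4 - Z)
34 + K(N(1))*(-28) = 34 + (-4 - 1*2/7)*(-28) = 34 + (-4 - 2/7)*(-28) = 34 - 30/7*(-28) = 34 + 120 = 154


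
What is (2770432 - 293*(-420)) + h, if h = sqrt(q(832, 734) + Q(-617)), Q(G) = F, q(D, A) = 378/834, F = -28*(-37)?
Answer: 2893492 + sqrt(20025313)/139 ≈ 2.8935e+6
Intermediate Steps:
F = 1036
q(D, A) = 63/139 (q(D, A) = 378*(1/834) = 63/139)
Q(G) = 1036
h = sqrt(20025313)/139 (h = sqrt(63/139 + 1036) = sqrt(144067/139) = sqrt(20025313)/139 ≈ 32.194)
(2770432 - 293*(-420)) + h = (2770432 - 293*(-420)) + sqrt(20025313)/139 = (2770432 + 123060) + sqrt(20025313)/139 = 2893492 + sqrt(20025313)/139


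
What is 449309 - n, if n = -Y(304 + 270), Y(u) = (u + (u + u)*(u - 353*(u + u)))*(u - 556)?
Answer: -8361641239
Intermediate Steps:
Y(u) = (-556 + u)*(u - 1410*u**2) (Y(u) = (u + (2*u)*(u - 706*u))*(-556 + u) = (u + (2*u)*(-705*u))*(-556 + u) = (u - 1410*u**2)*(-556 + u) = (-556 + u)*(u - 1410*u**2))
n = 8362090548 (n = -(304 + 270)*(-556 - 1410*(304 + 270)**2 + 783961*(304 + 270)) = -574*(-556 - 1410*574**2 + 783961*574) = -574*(-556 - 1410*329476 + 449993614) = -574*(-556 - 464561160 + 449993614) = -574*(-14568102) = -1*(-8362090548) = 8362090548)
449309 - n = 449309 - 1*8362090548 = 449309 - 8362090548 = -8361641239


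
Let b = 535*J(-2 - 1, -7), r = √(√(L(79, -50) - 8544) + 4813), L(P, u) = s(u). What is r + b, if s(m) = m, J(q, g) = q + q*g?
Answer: 9630 + √(4813 + I*√8594) ≈ 9699.4 + 0.6681*I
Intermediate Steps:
J(q, g) = q + g*q
L(P, u) = u
r = √(4813 + I*√8594) (r = √(√(-50 - 8544) + 4813) = √(√(-8594) + 4813) = √(I*√8594 + 4813) = √(4813 + I*√8594) ≈ 69.379 + 0.6681*I)
b = 9630 (b = 535*((-2 - 1)*(1 - 7)) = 535*(-3*(-6)) = 535*18 = 9630)
r + b = √(4813 + I*√8594) + 9630 = 9630 + √(4813 + I*√8594)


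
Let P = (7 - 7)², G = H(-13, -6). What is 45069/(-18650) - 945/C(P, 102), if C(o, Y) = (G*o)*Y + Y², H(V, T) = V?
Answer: -27029007/10779700 ≈ -2.5074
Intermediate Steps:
G = -13
P = 0 (P = 0² = 0)
C(o, Y) = Y² - 13*Y*o (C(o, Y) = (-13*o)*Y + Y² = -13*Y*o + Y² = Y² - 13*Y*o)
45069/(-18650) - 945/C(P, 102) = 45069/(-18650) - 945*1/(102*(102 - 13*0)) = 45069*(-1/18650) - 945*1/(102*(102 + 0)) = -45069/18650 - 945/(102*102) = -45069/18650 - 945/10404 = -45069/18650 - 945*1/10404 = -45069/18650 - 105/1156 = -27029007/10779700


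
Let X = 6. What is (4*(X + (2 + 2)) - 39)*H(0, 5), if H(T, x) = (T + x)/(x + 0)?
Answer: 1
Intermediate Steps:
H(T, x) = (T + x)/x
(4*(X + (2 + 2)) - 39)*H(0, 5) = (4*(6 + (2 + 2)) - 39)*((0 + 5)/5) = (4*(6 + 4) - 39)*((⅕)*5) = (4*10 - 39)*1 = (40 - 39)*1 = 1*1 = 1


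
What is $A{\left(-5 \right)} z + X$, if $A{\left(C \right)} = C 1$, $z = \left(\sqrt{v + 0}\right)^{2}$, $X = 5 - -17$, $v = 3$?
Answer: $7$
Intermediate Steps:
$X = 22$ ($X = 5 + 17 = 22$)
$z = 3$ ($z = \left(\sqrt{3 + 0}\right)^{2} = \left(\sqrt{3}\right)^{2} = 3$)
$A{\left(C \right)} = C$
$A{\left(-5 \right)} z + X = \left(-5\right) 3 + 22 = -15 + 22 = 7$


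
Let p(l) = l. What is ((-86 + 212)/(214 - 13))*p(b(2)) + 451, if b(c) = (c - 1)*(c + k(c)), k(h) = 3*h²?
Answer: 30805/67 ≈ 459.78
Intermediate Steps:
b(c) = (-1 + c)*(c + 3*c²) (b(c) = (c - 1)*(c + 3*c²) = (-1 + c)*(c + 3*c²))
((-86 + 212)/(214 - 13))*p(b(2)) + 451 = ((-86 + 212)/(214 - 13))*(2*(-1 - 2*2 + 3*2²)) + 451 = (126/201)*(2*(-1 - 4 + 3*4)) + 451 = (126*(1/201))*(2*(-1 - 4 + 12)) + 451 = 42*(2*7)/67 + 451 = (42/67)*14 + 451 = 588/67 + 451 = 30805/67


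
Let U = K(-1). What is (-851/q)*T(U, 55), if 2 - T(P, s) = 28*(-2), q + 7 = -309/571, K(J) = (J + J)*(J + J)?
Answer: 14091709/2153 ≈ 6545.1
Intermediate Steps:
K(J) = 4*J**2 (K(J) = (2*J)*(2*J) = 4*J**2)
U = 4 (U = 4*(-1)**2 = 4*1 = 4)
q = -4306/571 (q = -7 - 309/571 = -4306/571 ≈ -7.5412)
T(P, s) = 58 (T(P, s) = 2 - 28*(-2) = 2 - 1*(-56) = 2 + 56 = 58)
(-851/q)*T(U, 55) = -851/(-4306/571)*58 = -851*(-571/4306)*58 = (485921/4306)*58 = 14091709/2153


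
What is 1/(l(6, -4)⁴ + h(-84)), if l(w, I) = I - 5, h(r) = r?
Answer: 1/6477 ≈ 0.00015439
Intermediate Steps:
l(w, I) = -5 + I
1/(l(6, -4)⁴ + h(-84)) = 1/((-5 - 4)⁴ - 84) = 1/((-9)⁴ - 84) = 1/(6561 - 84) = 1/6477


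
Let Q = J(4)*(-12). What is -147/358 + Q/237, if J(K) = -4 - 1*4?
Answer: -157/28282 ≈ -0.0055512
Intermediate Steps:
J(K) = -8 (J(K) = -4 - 4 = -8)
Q = 96 (Q = -8*(-12) = 96)
-147/358 + Q/237 = -147/358 + 96/237 = -147*1/358 + 96*(1/237) = -147/358 + 32/79 = -157/28282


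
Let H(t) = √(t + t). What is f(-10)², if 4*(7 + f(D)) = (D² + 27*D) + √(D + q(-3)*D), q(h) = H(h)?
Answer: (198 - √10*√(-1 - I*√6))²/16 ≈ 2378.6 + 104.14*I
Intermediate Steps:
H(t) = √2*√t (H(t) = √(2*t) = √2*√t)
q(h) = √2*√h
f(D) = -7 + D²/4 + √(D + I*D*√6)/4 + 27*D/4 (f(D) = -7 + ((D² + 27*D) + √(D + (√2*√(-3))*D))/4 = -7 + ((D² + 27*D) + √(D + (√2*(I*√3))*D))/4 = -7 + ((D² + 27*D) + √(D + (I*√6)*D))/4 = -7 + ((D² + 27*D) + √(D + I*D*√6))/4 = -7 + (D² + √(D + I*D*√6) + 27*D)/4 = -7 + (D²/4 + √(D + I*D*√6)/4 + 27*D/4) = -7 + D²/4 + √(D + I*D*√6)/4 + 27*D/4)
f(-10)² = (-7 + (¼)*(-10)² + √(-10*(1 + I*√6))/4 + (27/4)*(-10))² = (-7 + (¼)*100 + √(-10 - 10*I*√6)/4 - 135/2)² = (-7 + 25 + √(-10 - 10*I*√6)/4 - 135/2)² = (-99/2 + √(-10 - 10*I*√6)/4)²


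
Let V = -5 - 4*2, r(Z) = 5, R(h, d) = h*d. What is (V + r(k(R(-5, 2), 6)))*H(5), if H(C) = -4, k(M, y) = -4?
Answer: 32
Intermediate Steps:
R(h, d) = d*h
V = -13 (V = -5 - 8 = -13)
(V + r(k(R(-5, 2), 6)))*H(5) = (-13 + 5)*(-4) = -8*(-4) = 32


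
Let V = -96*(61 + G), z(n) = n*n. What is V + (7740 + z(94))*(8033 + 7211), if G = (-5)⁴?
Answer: 252618688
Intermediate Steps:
z(n) = n²
G = 625
V = -65856 (V = -96*(61 + 625) = -96*686 = -65856)
V + (7740 + z(94))*(8033 + 7211) = -65856 + (7740 + 94²)*(8033 + 7211) = -65856 + (7740 + 8836)*15244 = -65856 + 16576*15244 = -65856 + 252684544 = 252618688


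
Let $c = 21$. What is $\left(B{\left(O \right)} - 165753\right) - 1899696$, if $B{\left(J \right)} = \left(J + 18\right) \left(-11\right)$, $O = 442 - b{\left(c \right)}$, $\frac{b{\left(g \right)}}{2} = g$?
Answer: $-2070047$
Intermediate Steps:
$b{\left(g \right)} = 2 g$
$O = 400$ ($O = 442 - 2 \cdot 21 = 442 - 42 = 400$)
$B{\left(J \right)} = -198 - 11 J$ ($B{\left(J \right)} = \left(18 + J\right) \left(-11\right) = -198 - 11 J$)
$\left(B{\left(O \right)} - 165753\right) - 1899696 = \left(\left(-198 - 4400\right) - 165753\right) - 1899696 = \left(-4598 - 165753\right) - 1899696 = -170351 - 1899696 = -2070047$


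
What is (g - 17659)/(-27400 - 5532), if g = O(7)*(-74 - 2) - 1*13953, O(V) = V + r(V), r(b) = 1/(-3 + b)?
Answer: 32163/32932 ≈ 0.97665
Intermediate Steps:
O(V) = V + 1/(-3 + V)
g = -14504 (g = ((1 + 7*(-3 + 7))/(-3 + 7))*(-74 - 2) - 1*13953 = ((1 + 7*4)/4)*(-76) - 13953 = ((1 + 28)/4)*(-76) - 13953 = ((1/4)*29)*(-76) - 13953 = (29/4)*(-76) - 13953 = -551 - 13953 = -14504)
(g - 17659)/(-27400 - 5532) = (-14504 - 17659)/(-27400 - 5532) = -32163/(-32932) = -32163*(-1/32932) = 32163/32932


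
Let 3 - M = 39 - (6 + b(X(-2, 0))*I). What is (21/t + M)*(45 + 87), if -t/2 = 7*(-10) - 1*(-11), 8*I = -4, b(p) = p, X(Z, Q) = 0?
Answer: -232254/59 ≈ -3936.5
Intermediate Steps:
I = -½ (I = (⅛)*(-4) = -½ ≈ -0.50000)
M = -30 (M = 3 - (39 - (6 + 0*(-½))) = 3 - (39 - (6 + 0)) = 3 - (39 - 1*6) = 3 - (39 - 6) = 3 - 1*33 = 3 - 33 = -30)
t = 118 (t = -2*(7*(-10) - 1*(-11)) = -2*(-70 + 11) = -2*(-59) = 118)
(21/t + M)*(45 + 87) = (21/118 - 30)*(45 + 87) = (21*(1/118) - 30)*132 = (21/118 - 30)*132 = -3519/118*132 = -232254/59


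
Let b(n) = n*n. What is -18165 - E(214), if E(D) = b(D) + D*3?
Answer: -64603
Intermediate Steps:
b(n) = n²
E(D) = D² + 3*D (E(D) = D² + D*3 = D² + 3*D)
-18165 - E(214) = -18165 - 214*(3 + 214) = -18165 - 214*217 = -18165 - 1*46438 = -18165 - 46438 = -64603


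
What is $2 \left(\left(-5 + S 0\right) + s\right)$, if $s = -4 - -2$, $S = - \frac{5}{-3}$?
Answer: $-14$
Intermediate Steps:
$S = \frac{5}{3}$ ($S = \left(-5\right) \left(- \frac{1}{3}\right) = \frac{5}{3} \approx 1.6667$)
$s = -2$ ($s = -4 + 2 = -2$)
$2 \left(\left(-5 + S 0\right) + s\right) = 2 \left(\left(-5 + \frac{5}{3} \cdot 0\right) - 2\right) = 2 \left(\left(-5 + 0\right) - 2\right) = 2 \left(-5 - 2\right) = 2 \left(-7\right) = -14$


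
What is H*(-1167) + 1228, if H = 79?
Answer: -90965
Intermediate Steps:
H*(-1167) + 1228 = 79*(-1167) + 1228 = -92193 + 1228 = -90965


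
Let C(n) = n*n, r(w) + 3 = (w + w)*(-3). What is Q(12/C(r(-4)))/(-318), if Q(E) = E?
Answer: -2/23373 ≈ -8.5569e-5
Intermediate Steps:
r(w) = -3 - 6*w (r(w) = -3 + (w + w)*(-3) = -3 + (2*w)*(-3) = -3 - 6*w)
C(n) = n**2
Q(12/C(r(-4)))/(-318) = (12/((-3 - 6*(-4))**2))/(-318) = (12/((-3 + 24)**2))*(-1/318) = (12/(21**2))*(-1/318) = (12/441)*(-1/318) = (12*(1/441))*(-1/318) = (4/147)*(-1/318) = -2/23373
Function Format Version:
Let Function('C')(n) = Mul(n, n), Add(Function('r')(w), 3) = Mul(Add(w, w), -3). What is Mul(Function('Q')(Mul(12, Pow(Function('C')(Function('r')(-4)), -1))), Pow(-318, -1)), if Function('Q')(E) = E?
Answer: Rational(-2, 23373) ≈ -8.5569e-5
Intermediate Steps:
Function('r')(w) = Add(-3, Mul(-6, w)) (Function('r')(w) = Add(-3, Mul(Add(w, w), -3)) = Add(-3, Mul(Mul(2, w), -3)) = Add(-3, Mul(-6, w)))
Function('C')(n) = Pow(n, 2)
Mul(Function('Q')(Mul(12, Pow(Function('C')(Function('r')(-4)), -1))), Pow(-318, -1)) = Mul(Mul(12, Pow(Pow(Add(-3, Mul(-6, -4)), 2), -1)), Pow(-318, -1)) = Mul(Mul(12, Pow(Pow(Add(-3, 24), 2), -1)), Rational(-1, 318)) = Mul(Mul(12, Pow(Pow(21, 2), -1)), Rational(-1, 318)) = Mul(Mul(12, Pow(441, -1)), Rational(-1, 318)) = Mul(Mul(12, Rational(1, 441)), Rational(-1, 318)) = Mul(Rational(4, 147), Rational(-1, 318)) = Rational(-2, 23373)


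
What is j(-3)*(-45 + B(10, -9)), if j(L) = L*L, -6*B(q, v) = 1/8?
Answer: -6483/16 ≈ -405.19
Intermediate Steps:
B(q, v) = -1/48 (B(q, v) = -⅙/8 = -⅙*⅛ = -1/48)
j(L) = L²
j(-3)*(-45 + B(10, -9)) = (-3)²*(-45 - 1/48) = 9*(-2161/48) = -6483/16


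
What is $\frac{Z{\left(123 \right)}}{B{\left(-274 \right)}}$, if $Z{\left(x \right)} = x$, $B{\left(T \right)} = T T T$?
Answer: $- \frac{123}{20570824} \approx -5.9793 \cdot 10^{-6}$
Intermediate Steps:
$B{\left(T \right)} = T^{3}$ ($B{\left(T \right)} = T^{2} T = T^{3}$)
$\frac{Z{\left(123 \right)}}{B{\left(-274 \right)}} = \frac{123}{\left(-274\right)^{3}} = \frac{123}{-20570824} = 123 \left(- \frac{1}{20570824}\right) = - \frac{123}{20570824}$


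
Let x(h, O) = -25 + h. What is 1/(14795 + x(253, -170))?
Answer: 1/15023 ≈ 6.6565e-5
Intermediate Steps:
1/(14795 + x(253, -170)) = 1/(14795 + (-25 + 253)) = 1/(14795 + 228) = 1/15023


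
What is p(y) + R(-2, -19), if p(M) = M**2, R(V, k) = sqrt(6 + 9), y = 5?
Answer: 25 + sqrt(15) ≈ 28.873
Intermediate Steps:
R(V, k) = sqrt(15)
p(y) + R(-2, -19) = 5**2 + sqrt(15) = 25 + sqrt(15)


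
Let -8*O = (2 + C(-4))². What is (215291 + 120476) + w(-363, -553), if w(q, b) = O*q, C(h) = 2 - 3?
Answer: 2686499/8 ≈ 3.3581e+5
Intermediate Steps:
C(h) = -1
O = -⅛ (O = -(2 - 1)²/8 = -⅛*1² = -⅛*1 = -⅛ ≈ -0.12500)
w(q, b) = -q/8
(215291 + 120476) + w(-363, -553) = (215291 + 120476) - ⅛*(-363) = 335767 + 363/8 = 2686499/8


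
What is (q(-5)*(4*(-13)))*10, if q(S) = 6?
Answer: -3120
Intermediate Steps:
(q(-5)*(4*(-13)))*10 = (6*(4*(-13)))*10 = (6*(-52))*10 = -312*10 = -3120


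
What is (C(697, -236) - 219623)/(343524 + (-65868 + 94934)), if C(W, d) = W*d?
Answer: -76823/74518 ≈ -1.0309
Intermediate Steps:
(C(697, -236) - 219623)/(343524 + (-65868 + 94934)) = (697*(-236) - 219623)/(343524 + (-65868 + 94934)) = (-164492 - 219623)/(343524 + 29066) = -384115/372590 = -384115*1/372590 = -76823/74518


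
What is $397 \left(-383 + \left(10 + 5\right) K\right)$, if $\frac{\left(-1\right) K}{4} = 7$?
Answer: $-318791$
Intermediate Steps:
$K = -28$ ($K = \left(-4\right) 7 = -28$)
$397 \left(-383 + \left(10 + 5\right) K\right) = 397 \left(-383 + \left(10 + 5\right) \left(-28\right)\right) = 397 \left(-383 + 15 \left(-28\right)\right) = 397 \left(-383 - 420\right) = 397 \left(-803\right) = -318791$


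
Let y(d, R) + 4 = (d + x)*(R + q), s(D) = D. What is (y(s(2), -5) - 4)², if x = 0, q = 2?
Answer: 196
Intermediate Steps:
y(d, R) = -4 + d*(2 + R) (y(d, R) = -4 + (d + 0)*(R + 2) = -4 + d*(2 + R))
(y(s(2), -5) - 4)² = ((-4 + 2*2 - 5*2) - 4)² = ((-4 + 4 - 10) - 4)² = (-10 - 4)² = (-14)² = 196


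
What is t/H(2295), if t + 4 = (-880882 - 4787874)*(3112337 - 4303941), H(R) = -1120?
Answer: -337745616231/56 ≈ -6.0312e+9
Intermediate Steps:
t = 6754912324620 (t = -4 + (-880882 - 4787874)*(3112337 - 4303941) = -4 - 5668756*(-1191604) = -4 + 6754912324624 = 6754912324620)
t/H(2295) = 6754912324620/(-1120) = 6754912324620*(-1/1120) = -337745616231/56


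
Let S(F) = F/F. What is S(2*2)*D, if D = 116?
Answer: 116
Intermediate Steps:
S(F) = 1
S(2*2)*D = 1*116 = 116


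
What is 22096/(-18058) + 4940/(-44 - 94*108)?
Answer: -39312167/23014921 ≈ -1.7081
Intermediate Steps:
22096/(-18058) + 4940/(-44 - 94*108) = 22096*(-1/18058) + 4940/(-44 - 10152) = -11048/9029 + 4940/(-10196) = -11048/9029 + 4940*(-1/10196) = -11048/9029 - 1235/2549 = -39312167/23014921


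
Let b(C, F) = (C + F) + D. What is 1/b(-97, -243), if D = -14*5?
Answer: -1/410 ≈ -0.0024390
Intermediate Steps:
D = -70
b(C, F) = -70 + C + F (b(C, F) = (C + F) - 70 = -70 + C + F)
1/b(-97, -243) = 1/(-70 - 97 - 243) = 1/(-410) = -1/410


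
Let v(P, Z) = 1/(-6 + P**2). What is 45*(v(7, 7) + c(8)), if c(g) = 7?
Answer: 13590/43 ≈ 316.05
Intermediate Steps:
45*(v(7, 7) + c(8)) = 45*(1/(-6 + 7**2) + 7) = 45*(1/(-6 + 49) + 7) = 45*(1/43 + 7) = 45*(302/43) = 13590/43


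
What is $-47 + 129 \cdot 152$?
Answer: $19561$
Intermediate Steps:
$-47 + 129 \cdot 152 = -47 + 19608 = 19561$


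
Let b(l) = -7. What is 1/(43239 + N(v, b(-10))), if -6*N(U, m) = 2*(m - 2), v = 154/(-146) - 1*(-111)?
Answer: 1/43242 ≈ 2.3126e-5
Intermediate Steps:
v = 8026/73 (v = 154*(-1/146) + 111 = -77/73 + 111 = 8026/73 ≈ 109.95)
N(U, m) = 2/3 - m/3 (N(U, m) = -(m - 2)/3 = -(-2 + m)/3 = -(-4 + 2*m)/6 = 2/3 - m/3)
1/(43239 + N(v, b(-10))) = 1/(43239 + (2/3 - 1/3*(-7))) = 1/(43239 + (2/3 + 7/3)) = 1/(43239 + 3) = 1/43242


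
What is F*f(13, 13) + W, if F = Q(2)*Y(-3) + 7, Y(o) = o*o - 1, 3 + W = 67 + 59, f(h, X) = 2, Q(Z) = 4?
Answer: 201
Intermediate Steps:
W = 123 (W = -3 + (67 + 59) = -3 + 126 = 123)
Y(o) = -1 + o**2 (Y(o) = o**2 - 1 = -1 + o**2)
F = 39 (F = 4*(-1 + (-3)**2) + 7 = 4*(-1 + 9) + 7 = 4*8 + 7 = 32 + 7 = 39)
F*f(13, 13) + W = 39*2 + 123 = 78 + 123 = 201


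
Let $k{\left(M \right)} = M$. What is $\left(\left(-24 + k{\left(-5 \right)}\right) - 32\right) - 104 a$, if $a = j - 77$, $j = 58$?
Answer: $1915$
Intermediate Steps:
$a = -19$ ($a = 58 - 77 = -19$)
$\left(\left(-24 + k{\left(-5 \right)}\right) - 32\right) - 104 a = \left(\left(-24 - 5\right) - 32\right) - -1976 = \left(-29 - 32\right) + 1976 = -61 + 1976 = 1915$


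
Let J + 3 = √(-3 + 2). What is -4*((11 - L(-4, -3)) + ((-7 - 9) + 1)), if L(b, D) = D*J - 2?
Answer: 44 - 12*I ≈ 44.0 - 12.0*I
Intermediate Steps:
J = -3 + I (J = -3 + √(-3 + 2) = -3 + √(-1) = -3 + I ≈ -3.0 + 1.0*I)
L(b, D) = -2 + D*(-3 + I) (L(b, D) = D*(-3 + I) - 2 = -2 + D*(-3 + I))
-4*((11 - L(-4, -3)) + ((-7 - 9) + 1)) = -4*((11 - (-2 - 3*(-3 + I))) + ((-7 - 9) + 1)) = -4*((11 - (-2 + (9 - 3*I))) + (-16 + 1)) = -4*((11 - (7 - 3*I)) - 15) = -4*((11 + (-7 + 3*I)) - 15) = -4*((4 + 3*I) - 15) = -4*(-11 + 3*I) = 44 - 12*I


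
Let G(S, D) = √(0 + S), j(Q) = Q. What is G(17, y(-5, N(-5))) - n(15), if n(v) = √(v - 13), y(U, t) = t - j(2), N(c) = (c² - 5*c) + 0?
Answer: √17 - √2 ≈ 2.7089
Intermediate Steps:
N(c) = c² - 5*c
y(U, t) = -2 + t (y(U, t) = t - 1*2 = t - 2 = -2 + t)
n(v) = √(-13 + v)
G(S, D) = √S
G(17, y(-5, N(-5))) - n(15) = √17 - √(-13 + 15) = √17 - √2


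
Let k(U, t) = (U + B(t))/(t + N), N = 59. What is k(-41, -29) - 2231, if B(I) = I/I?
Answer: -6697/3 ≈ -2232.3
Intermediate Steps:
B(I) = 1
k(U, t) = (1 + U)/(59 + t) (k(U, t) = (U + 1)/(t + 59) = (1 + U)/(59 + t))
k(-41, -29) - 2231 = (1 - 41)/(59 - 29) - 2231 = -40/30 - 2231 = (1/30)*(-40) - 2231 = -4/3 - 2231 = -6697/3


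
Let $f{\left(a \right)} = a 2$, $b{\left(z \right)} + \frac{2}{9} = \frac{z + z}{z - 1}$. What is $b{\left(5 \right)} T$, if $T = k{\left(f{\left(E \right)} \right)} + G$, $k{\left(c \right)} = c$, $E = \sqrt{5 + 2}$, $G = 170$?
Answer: $\frac{3485}{9} + \frac{41 \sqrt{7}}{9} \approx 399.27$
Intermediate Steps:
$E = \sqrt{7} \approx 2.6458$
$b{\left(z \right)} = - \frac{2}{9} + \frac{2 z}{-1 + z}$ ($b{\left(z \right)} = - \frac{2}{9} + \frac{z + z}{z - 1} = - \frac{2}{9} + \frac{2 z}{-1 + z}$)
$f{\left(a \right)} = 2 a$
$T = 170 + 2 \sqrt{7}$ ($T = 2 \sqrt{7} + 170 = 170 + 2 \sqrt{7} \approx 175.29$)
$b{\left(5 \right)} T = \frac{2 \left(1 + 8 \cdot 5\right)}{9 \left(-1 + 5\right)} \left(170 + 2 \sqrt{7}\right) = \frac{2 \left(1 + 40\right)}{9 \cdot 4} \left(170 + 2 \sqrt{7}\right) = \frac{2}{9} \cdot \frac{1}{4} \cdot 41 \left(170 + 2 \sqrt{7}\right) = \frac{41 \left(170 + 2 \sqrt{7}\right)}{18} = \frac{3485}{9} + \frac{41 \sqrt{7}}{9}$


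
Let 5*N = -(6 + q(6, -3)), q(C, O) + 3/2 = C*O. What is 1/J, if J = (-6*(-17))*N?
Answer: 5/1377 ≈ 0.0036311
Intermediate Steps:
q(C, O) = -3/2 + C*O
N = 27/10 (N = (-(6 + (-3/2 + 6*(-3))))/5 = (-(6 + (-3/2 - 18)))/5 = (-(6 - 39/2))/5 = (-1*(-27/2))/5 = (1/5)*(27/2) = 27/10 ≈ 2.7000)
J = 1377/5 (J = -6*(-17)*(27/10) = 102*(27/10) = 1377/5 ≈ 275.40)
1/J = 1/(1377/5) = 5/1377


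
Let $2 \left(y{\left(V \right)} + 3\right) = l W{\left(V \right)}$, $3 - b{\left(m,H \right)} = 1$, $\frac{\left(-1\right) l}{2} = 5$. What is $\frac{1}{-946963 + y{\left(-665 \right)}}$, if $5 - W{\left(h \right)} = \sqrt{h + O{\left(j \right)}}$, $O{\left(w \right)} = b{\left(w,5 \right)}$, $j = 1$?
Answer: $- \frac{946991}{896791970656} - \frac{5 i \sqrt{663}}{896791970656} \approx -1.056 \cdot 10^{-6} - 1.4356 \cdot 10^{-10} i$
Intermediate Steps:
$l = -10$ ($l = \left(-2\right) 5 = -10$)
$b{\left(m,H \right)} = 2$ ($b{\left(m,H \right)} = 3 - 1 = 2$)
$O{\left(w \right)} = 2$
$W{\left(h \right)} = 5 - \sqrt{2 + h}$ ($W{\left(h \right)} = 5 - \sqrt{h + 2} = 5 - \sqrt{2 + h}$)
$y{\left(V \right)} = -28 + 5 \sqrt{2 + V}$ ($y{\left(V \right)} = -3 + \frac{\left(-10\right) \left(5 - \sqrt{2 + V}\right)}{2} = -3 + \frac{-50 + 10 \sqrt{2 + V}}{2} = -3 + \left(-25 + 5 \sqrt{2 + V}\right) = -28 + 5 \sqrt{2 + V}$)
$\frac{1}{-946963 + y{\left(-665 \right)}} = \frac{1}{-946963 - \left(28 - 5 \sqrt{2 - 665}\right)} = \frac{1}{-946963 - \left(28 - 5 \sqrt{-663}\right)} = \frac{1}{-946963 - \left(28 - 5 i \sqrt{663}\right)} = \frac{1}{-946991 + 5 i \sqrt{663}}$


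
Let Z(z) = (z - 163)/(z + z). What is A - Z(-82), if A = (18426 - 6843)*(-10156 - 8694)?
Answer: -35807686445/164 ≈ -2.1834e+8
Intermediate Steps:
Z(z) = (-163 + z)/(2*z) (Z(z) = (-163 + z)/((2*z)) = (-163 + z)*(1/(2*z)) = (-163 + z)/(2*z))
A = -218339550 (A = 11583*(-18850) = -218339550)
A - Z(-82) = -218339550 - (-163 - 82)/(2*(-82)) = -218339550 - (-1)*(-245)/(2*82) = -218339550 - 1*245/164 = -218339550 - 245/164 = -35807686445/164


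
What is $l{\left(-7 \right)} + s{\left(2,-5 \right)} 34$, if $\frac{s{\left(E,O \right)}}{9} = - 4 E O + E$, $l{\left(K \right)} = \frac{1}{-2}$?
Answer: $\frac{25703}{2} \approx 12852.0$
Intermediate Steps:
$l{\left(K \right)} = - \frac{1}{2}$
$s{\left(E,O \right)} = 9 E - 36 E O$ ($s{\left(E,O \right)} = 9 \left(- 4 E O + E\right) = 9 \left(E - 4 E O\right) = 9 E - 36 E O$)
$l{\left(-7 \right)} + s{\left(2,-5 \right)} 34 = - \frac{1}{2} + 9 \cdot 2 \left(1 - -20\right) 34 = - \frac{1}{2} + 9 \cdot 2 \left(1 + 20\right) 34 = - \frac{1}{2} + 9 \cdot 2 \cdot 21 \cdot 34 = - \frac{1}{2} + 378 \cdot 34 = - \frac{1}{2} + 12852 = \frac{25703}{2}$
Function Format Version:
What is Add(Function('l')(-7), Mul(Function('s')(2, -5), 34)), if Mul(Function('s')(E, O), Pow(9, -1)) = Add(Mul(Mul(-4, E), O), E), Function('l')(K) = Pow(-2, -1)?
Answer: Rational(25703, 2) ≈ 12852.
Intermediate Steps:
Function('l')(K) = Rational(-1, 2)
Function('s')(E, O) = Add(Mul(9, E), Mul(-36, E, O)) (Function('s')(E, O) = Mul(9, Add(Mul(Mul(-4, E), O), E)) = Mul(9, Add(Mul(-4, E, O), E)) = Mul(9, Add(E, Mul(-4, E, O))) = Add(Mul(9, E), Mul(-36, E, O)))
Add(Function('l')(-7), Mul(Function('s')(2, -5), 34)) = Add(Rational(-1, 2), Mul(Mul(9, 2, Add(1, Mul(-4, -5))), 34)) = Add(Rational(-1, 2), Mul(Mul(9, 2, Add(1, 20)), 34)) = Add(Rational(-1, 2), Mul(Mul(9, 2, 21), 34)) = Add(Rational(-1, 2), Mul(378, 34)) = Add(Rational(-1, 2), 12852) = Rational(25703, 2)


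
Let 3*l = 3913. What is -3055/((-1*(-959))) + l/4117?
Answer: -33979738/11844609 ≈ -2.8688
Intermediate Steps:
l = 3913/3 (l = (1/3)*3913 = 3913/3 ≈ 1304.3)
-3055/((-1*(-959))) + l/4117 = -3055/((-1*(-959))) + (3913/3)/4117 = -3055/959 + (3913/3)*(1/4117) = -3055*1/959 + 3913/12351 = -3055/959 + 3913/12351 = -33979738/11844609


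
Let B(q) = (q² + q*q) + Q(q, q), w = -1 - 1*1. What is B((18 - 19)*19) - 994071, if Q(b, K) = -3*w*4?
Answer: -993325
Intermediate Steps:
w = -2 (w = -1 - 1 = -2)
Q(b, K) = 24 (Q(b, K) = -3*(-2)*4 = 6*4 = 24)
B(q) = 24 + 2*q² (B(q) = (q² + q*q) + 24 = (q² + q²) + 24 = 2*q² + 24 = 24 + 2*q²)
B((18 - 19)*19) - 994071 = (24 + 2*((18 - 19)*19)²) - 994071 = (24 + 2*(-1*19)²) - 994071 = (24 + 2*(-19)²) - 994071 = (24 + 2*361) - 994071 = (24 + 722) - 994071 = 746 - 994071 = -993325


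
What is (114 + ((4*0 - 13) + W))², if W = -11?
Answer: 8100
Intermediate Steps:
(114 + ((4*0 - 13) + W))² = (114 + ((4*0 - 13) - 11))² = (114 + ((0 - 13) - 11))² = (114 + (-13 - 11))² = (114 - 24)² = 90² = 8100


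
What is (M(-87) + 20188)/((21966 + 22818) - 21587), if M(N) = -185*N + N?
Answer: 36196/23197 ≈ 1.5604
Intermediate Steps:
M(N) = -184*N
(M(-87) + 20188)/((21966 + 22818) - 21587) = (-184*(-87) + 20188)/((21966 + 22818) - 21587) = (16008 + 20188)/(44784 - 21587) = 36196/23197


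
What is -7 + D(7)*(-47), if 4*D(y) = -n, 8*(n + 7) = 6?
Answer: -1287/16 ≈ -80.438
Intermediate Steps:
n = -25/4 (n = -7 + (1/8)*6 = -7 + 3/4 = -25/4 ≈ -6.2500)
D(y) = 25/16 (D(y) = (-1*(-25/4))/4 = (1/4)*(25/4) = 25/16)
-7 + D(7)*(-47) = -7 + (25/16)*(-47) = -7 - 1175/16 = -1287/16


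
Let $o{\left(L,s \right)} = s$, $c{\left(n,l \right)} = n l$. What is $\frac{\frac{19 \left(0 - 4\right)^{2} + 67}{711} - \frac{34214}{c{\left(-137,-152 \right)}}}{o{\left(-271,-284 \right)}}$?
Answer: $\frac{8300225}{2102432688} \approx 0.0039479$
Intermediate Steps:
$c{\left(n,l \right)} = l n$
$\frac{\frac{19 \left(0 - 4\right)^{2} + 67}{711} - \frac{34214}{c{\left(-137,-152 \right)}}}{o{\left(-271,-284 \right)}} = \frac{\frac{19 \left(0 - 4\right)^{2} + 67}{711} - \frac{34214}{\left(-152\right) \left(-137\right)}}{-284} = \left(\left(19 \left(-4\right)^{2} + 67\right) \frac{1}{711} - \frac{34214}{20824}\right) \left(- \frac{1}{284}\right) = \left(\left(19 \cdot 16 + 67\right) \frac{1}{711} - \frac{17107}{10412}\right) \left(- \frac{1}{284}\right) = \left(\left(304 + 67\right) \frac{1}{711} - \frac{17107}{10412}\right) \left(- \frac{1}{284}\right) = \left(371 \cdot \frac{1}{711} - \frac{17107}{10412}\right) \left(- \frac{1}{284}\right) = \left(\frac{371}{711} - \frac{17107}{10412}\right) \left(- \frac{1}{284}\right) = \left(- \frac{8300225}{7402932}\right) \left(- \frac{1}{284}\right) = \frac{8300225}{2102432688}$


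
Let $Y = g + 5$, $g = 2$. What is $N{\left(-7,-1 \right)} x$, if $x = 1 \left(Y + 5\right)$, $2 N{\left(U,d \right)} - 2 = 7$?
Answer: $54$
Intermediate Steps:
$N{\left(U,d \right)} = \frac{9}{2}$ ($N{\left(U,d \right)} = 1 + \frac{1}{2} \cdot 7 = 1 + \frac{7}{2} = \frac{9}{2}$)
$Y = 7$ ($Y = 2 + 5 = 7$)
$x = 12$ ($x = 1 \left(7 + 5\right) = 1 \cdot 12 = 12$)
$N{\left(-7,-1 \right)} x = \frac{9}{2} \cdot 12 = 54$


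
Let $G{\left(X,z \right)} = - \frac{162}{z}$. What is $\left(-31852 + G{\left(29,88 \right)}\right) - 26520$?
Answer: $- \frac{2568449}{44} \approx -58374.0$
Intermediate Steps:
$\left(-31852 + G{\left(29,88 \right)}\right) - 26520 = \left(-31852 - \frac{162}{88}\right) - 26520 = \left(-31852 - \frac{81}{44}\right) - 26520 = - \frac{1401569}{44} - 26520 = - \frac{2568449}{44}$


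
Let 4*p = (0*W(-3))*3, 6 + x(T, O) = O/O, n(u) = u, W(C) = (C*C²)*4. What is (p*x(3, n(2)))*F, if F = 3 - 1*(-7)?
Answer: 0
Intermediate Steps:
W(C) = 4*C³ (W(C) = C³*4 = 4*C³)
x(T, O) = -5 (x(T, O) = -6 + O/O = -6 + 1 = -5)
F = 10 (F = 3 + 7 = 10)
p = 0 (p = ((0*(4*(-3)³))*3)/4 = ((0*(4*(-27)))*3)/4 = ((0*(-108))*3)/4 = (0*3)/4 = (¼)*0 = 0)
(p*x(3, n(2)))*F = (0*(-5))*10 = 0*10 = 0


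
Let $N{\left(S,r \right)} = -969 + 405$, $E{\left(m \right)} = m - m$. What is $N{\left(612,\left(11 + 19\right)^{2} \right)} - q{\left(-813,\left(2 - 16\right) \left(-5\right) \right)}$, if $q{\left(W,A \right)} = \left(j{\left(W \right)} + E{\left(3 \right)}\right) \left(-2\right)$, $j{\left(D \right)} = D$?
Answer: $-2190$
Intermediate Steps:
$E{\left(m \right)} = 0$
$N{\left(S,r \right)} = -564$
$q{\left(W,A \right)} = - 2 W$ ($q{\left(W,A \right)} = \left(W + 0\right) \left(-2\right) = W \left(-2\right) = - 2 W$)
$N{\left(612,\left(11 + 19\right)^{2} \right)} - q{\left(-813,\left(2 - 16\right) \left(-5\right) \right)} = -564 - \left(-2\right) \left(-813\right) = -564 - 1626 = -2190$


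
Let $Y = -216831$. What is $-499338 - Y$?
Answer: $-282507$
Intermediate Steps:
$-499338 - Y = -499338 - -216831 = -499338 + 216831 = -282507$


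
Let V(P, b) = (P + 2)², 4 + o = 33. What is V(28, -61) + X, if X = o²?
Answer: 1741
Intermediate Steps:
o = 29 (o = -4 + 33 = 29)
V(P, b) = (2 + P)²
X = 841 (X = 29² = 841)
V(28, -61) + X = (2 + 28)² + 841 = 30² + 841 = 900 + 841 = 1741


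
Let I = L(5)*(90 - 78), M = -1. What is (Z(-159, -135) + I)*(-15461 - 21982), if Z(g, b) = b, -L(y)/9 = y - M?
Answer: 29317869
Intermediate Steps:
L(y) = -9 - 9*y (L(y) = -9*(y - 1*(-1)) = -9*(y + 1) = -9*(1 + y) = -9 - 9*y)
I = -648 (I = (-9 - 9*5)*(90 - 78) = (-9 - 45)*12 = -54*12 = -648)
(Z(-159, -135) + I)*(-15461 - 21982) = (-135 - 648)*(-15461 - 21982) = -783*(-37443) = 29317869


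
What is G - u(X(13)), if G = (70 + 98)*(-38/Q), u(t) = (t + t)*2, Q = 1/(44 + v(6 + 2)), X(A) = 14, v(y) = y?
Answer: -332024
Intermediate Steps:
Q = 1/52 (Q = 1/(44 + (6 + 2)) = 1/(44 + 8) = 1/52 ≈ 0.019231)
u(t) = 4*t (u(t) = (2*t)*2 = 4*t)
G = -331968 (G = (70 + 98)*(-38/1/52) = 168*(-38*52) = 168*(-1976) = -331968)
G - u(X(13)) = -331968 - 4*14 = -331968 - 1*56 = -331968 - 56 = -332024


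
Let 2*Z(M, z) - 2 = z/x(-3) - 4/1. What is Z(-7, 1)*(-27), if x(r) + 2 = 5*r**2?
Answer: 2295/86 ≈ 26.686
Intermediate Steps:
x(r) = -2 + 5*r**2
Z(M, z) = -1 + z/86 (Z(M, z) = 1 + (z/(-2 + 5*(-3)**2) - 4/1)/2 = 1 + (z/(-2 + 5*9) - 4*1)/2 = 1 + (z/(-2 + 45) - 4)/2 = 1 + (z/43 - 4)/2 = 1 + (-4 + z/43)/2 = 1 + (-2 + z/86) = -1 + z/86)
Z(-7, 1)*(-27) = (-1 + (1/86)*1)*(-27) = (-1 + 1/86)*(-27) = -85/86*(-27) = 2295/86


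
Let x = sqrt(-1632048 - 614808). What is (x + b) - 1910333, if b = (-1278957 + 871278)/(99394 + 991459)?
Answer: -2083892891728/1090853 + 2*I*sqrt(561714) ≈ -1.9103e+6 + 1499.0*I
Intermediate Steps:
x = 2*I*sqrt(561714) (x = sqrt(-2246856) = 2*I*sqrt(561714) ≈ 1499.0*I)
b = -407679/1090853 ≈ -0.37372
(x + b) - 1910333 = (2*I*sqrt(561714) - 407679/1090853) - 1910333 = (-407679/1090853 + 2*I*sqrt(561714)) - 1910333 = -2083892891728/1090853 + 2*I*sqrt(561714)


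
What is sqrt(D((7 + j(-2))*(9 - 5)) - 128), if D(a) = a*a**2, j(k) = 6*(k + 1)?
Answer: 8*I ≈ 8.0*I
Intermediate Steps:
j(k) = 6 + 6*k (j(k) = 6*(1 + k) = 6 + 6*k)
D(a) = a**3
sqrt(D((7 + j(-2))*(9 - 5)) - 128) = sqrt(((7 + (6 + 6*(-2)))*(9 - 5))**3 - 128) = sqrt(((7 + (6 - 12))*4)**3 - 128) = sqrt(((7 - 6)*4)**3 - 128) = sqrt((1*4)**3 - 128) = sqrt(4**3 - 128) = sqrt(64 - 128) = sqrt(-64) = 8*I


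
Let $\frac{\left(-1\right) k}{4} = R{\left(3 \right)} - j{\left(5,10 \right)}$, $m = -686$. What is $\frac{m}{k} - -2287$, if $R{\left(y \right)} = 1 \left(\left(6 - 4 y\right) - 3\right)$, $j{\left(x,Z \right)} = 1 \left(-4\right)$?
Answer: $\frac{22527}{10} \approx 2252.7$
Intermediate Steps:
$j{\left(x,Z \right)} = -4$
$R{\left(y \right)} = 3 - 4 y$ ($R{\left(y \right)} = 1 \left(3 - 4 y\right) = 3 - 4 y$)
$k = 20$ ($k = - 4 \left(\left(3 - 12\right) - -4\right) = - 4 \left(\left(3 - 12\right) + 4\right) = - 4 \left(-9 + 4\right) = \left(-4\right) \left(-5\right) = 20$)
$\frac{m}{k} - -2287 = - \frac{686}{20} - -2287 = \left(-686\right) \frac{1}{20} + 2287 = - \frac{343}{10} + 2287 = \frac{22527}{10}$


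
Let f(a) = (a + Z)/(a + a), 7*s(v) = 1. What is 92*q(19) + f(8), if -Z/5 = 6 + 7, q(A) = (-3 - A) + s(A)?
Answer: -225615/112 ≈ -2014.4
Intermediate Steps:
s(v) = 1/7 (s(v) = (1/7)*1 = 1/7)
q(A) = -20/7 - A (q(A) = (-3 - A) + 1/7 = -20/7 - A)
Z = -65 (Z = -5*(6 + 7) = -5*13 = -65)
f(a) = (-65 + a)/(2*a) (f(a) = (a - 65)/(a + a) = (-65 + a)/((2*a)) = (-65 + a)*(1/(2*a)) = (-65 + a)/(2*a))
92*q(19) + f(8) = 92*(-20/7 - 1*19) + (1/2)*(-65 + 8)/8 = 92*(-20/7 - 19) + (1/2)*(1/8)*(-57) = 92*(-153/7) - 57/16 = -14076/7 - 57/16 = -225615/112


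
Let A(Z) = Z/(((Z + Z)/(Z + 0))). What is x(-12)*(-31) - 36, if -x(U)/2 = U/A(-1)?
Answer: 1452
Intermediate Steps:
A(Z) = Z/2 (A(Z) = Z/(((2*Z)/Z)) = Z/2)
x(U) = 4*U (x(U) = -2*U/((½)*(-1)) = -2*U/(-½) = -2*U*(-2) = -(-4)*U = 4*U)
x(-12)*(-31) - 36 = (4*(-12))*(-31) - 36 = -48*(-31) - 36 = 1488 - 36 = 1452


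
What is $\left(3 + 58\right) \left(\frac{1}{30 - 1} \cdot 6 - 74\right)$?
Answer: $- \frac{130540}{29} \approx -4501.4$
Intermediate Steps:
$\left(3 + 58\right) \left(\frac{1}{30 - 1} \cdot 6 - 74\right) = 61 \left(\frac{1}{29} \cdot 6 - 74\right) = 61 \left(\frac{6}{29} - 74\right) = 61 \left(- \frac{2140}{29}\right) = - \frac{130540}{29}$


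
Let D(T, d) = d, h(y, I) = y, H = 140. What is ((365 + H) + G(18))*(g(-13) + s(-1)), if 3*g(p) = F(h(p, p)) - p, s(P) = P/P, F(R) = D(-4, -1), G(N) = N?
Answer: 2615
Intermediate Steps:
F(R) = -1
s(P) = 1
g(p) = -1/3 - p/3 (g(p) = (-1 - p)/3 = -1/3 - p/3)
((365 + H) + G(18))*(g(-13) + s(-1)) = ((365 + 140) + 18)*((-1/3 - 1/3*(-13)) + 1) = (505 + 18)*((-1/3 + 13/3) + 1) = 523*(4 + 1) = 523*5 = 2615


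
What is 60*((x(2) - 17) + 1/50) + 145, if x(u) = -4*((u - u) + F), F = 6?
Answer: -11569/5 ≈ -2313.8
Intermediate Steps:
x(u) = -24 (x(u) = -4*((u - u) + 6) = -4*(0 + 6) = -4*6 = -24)
60*((x(2) - 17) + 1/50) + 145 = 60*((-24 - 17) + 1/50) + 145 = 60*(-41 + 1/50) + 145 = 60*(-2049/50) + 145 = -12294/5 + 145 = -11569/5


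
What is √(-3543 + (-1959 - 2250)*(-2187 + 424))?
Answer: 2*√1854231 ≈ 2723.4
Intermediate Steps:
√(-3543 + (-1959 - 2250)*(-2187 + 424)) = √(-3543 - 4209*(-1763)) = √(-3543 + 7420467) = √7416924 = 2*√1854231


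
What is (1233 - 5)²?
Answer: 1507984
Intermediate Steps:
(1233 - 5)² = 1228² = 1507984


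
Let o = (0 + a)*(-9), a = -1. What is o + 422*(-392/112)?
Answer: -1468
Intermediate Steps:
o = 9 (o = (0 - 1)*(-9) = -1*(-9) = 9)
o + 422*(-392/112) = 9 + 422*(-392/112) = 9 + 422*(-392*1/112) = 9 + 422*(-7/2) = 9 - 1477 = -1468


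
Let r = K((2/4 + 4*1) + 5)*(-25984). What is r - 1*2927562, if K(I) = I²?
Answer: -5272618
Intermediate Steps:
r = -2345056 (r = ((2/4 + 4*1) + 5)²*(-25984) = ((2*(¼) + 4) + 5)²*(-25984) = ((½ + 4) + 5)²*(-25984) = (9/2 + 5)²*(-25984) = (19/2)²*(-25984) = (361/4)*(-25984) = -2345056)
r - 1*2927562 = -2345056 - 1*2927562 = -2345056 - 2927562 = -5272618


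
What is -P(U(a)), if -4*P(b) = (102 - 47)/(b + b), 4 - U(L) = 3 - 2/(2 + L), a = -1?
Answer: 55/24 ≈ 2.2917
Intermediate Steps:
U(L) = 1 + 2/(2 + L) (U(L) = 4 - (3 - 2/(2 + L)) = 4 + (-3 + 2/(2 + L)) = 1 + 2/(2 + L))
P(b) = -55/(8*b) (P(b) = -(102 - 47)/(4*(b + b)) = -55/(4*(2*b)) = -55*1/(2*b)/4 = -55/(8*b))
-P(U(a)) = -(-55)/(8*((4 - 1)/(2 - 1))) = -(-55)/(8*(3/1)) = -(-55)/(8*(1*3)) = -(-55)/(8*3) = -1*(-55/24) = 55/24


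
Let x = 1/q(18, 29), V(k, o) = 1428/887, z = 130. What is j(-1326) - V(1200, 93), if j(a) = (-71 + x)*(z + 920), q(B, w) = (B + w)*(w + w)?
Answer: -90131014239/1208981 ≈ -74551.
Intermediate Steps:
q(B, w) = 2*w*(B + w) (q(B, w) = (B + w)*(2*w) = 2*w*(B + w))
V(k, o) = 1428/887 (V(k, o) = 1428*(1/887) = 1428/887)
x = 1/2726 (x = 1/(2*29*(18 + 29)) = 1/(2*29*47) = 1/2726 ≈ 0.00036684)
j(a) = -101611125/1363 (j(a) = (-71 + 1/2726)*(130 + 920) = -193545/2726*1050 = -101611125/1363)
j(-1326) - V(1200, 93) = -101611125/1363 - 1*1428/887 = -101611125/1363 - 1428/887 = -90131014239/1208981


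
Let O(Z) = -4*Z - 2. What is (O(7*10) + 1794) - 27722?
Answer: -26210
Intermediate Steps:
O(Z) = -2 - 4*Z
(O(7*10) + 1794) - 27722 = ((-2 - 28*10) + 1794) - 27722 = ((-2 - 4*70) + 1794) - 27722 = ((-2 - 280) + 1794) - 27722 = (-282 + 1794) - 27722 = 1512 - 27722 = -26210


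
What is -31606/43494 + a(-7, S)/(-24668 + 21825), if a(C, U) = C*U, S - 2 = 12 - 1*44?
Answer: -49494799/61826721 ≈ -0.80054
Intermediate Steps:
S = -30 (S = 2 + (12 - 1*44) = 2 + (12 - 44) = 2 - 32 = -30)
-31606/43494 + a(-7, S)/(-24668 + 21825) = -31606/43494 + (-7*(-30))/(-24668 + 21825) = -31606*1/43494 + 210/(-2843) = -15803/21747 + 210*(-1/2843) = -15803/21747 - 210/2843 = -49494799/61826721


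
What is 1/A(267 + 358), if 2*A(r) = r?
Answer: 2/625 ≈ 0.0032000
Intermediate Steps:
A(r) = r/2
1/A(267 + 358) = 1/((267 + 358)/2) = 1/((½)*625) = 1/(625/2) = 2/625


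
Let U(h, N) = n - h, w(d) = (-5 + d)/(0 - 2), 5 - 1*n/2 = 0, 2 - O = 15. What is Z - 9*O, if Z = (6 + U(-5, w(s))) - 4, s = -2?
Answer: 134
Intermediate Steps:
O = -13 (O = 2 - 1*15 = 2 - 15 = -13)
n = 10 (n = 10 - 2*0 = 10 + 0 = 10)
w(d) = 5/2 - d/2 (w(d) = (-5 + d)/(-2) = (-5 + d)*(-1/2) = 5/2 - d/2)
U(h, N) = 10 - h
Z = 17 (Z = (6 + (10 - 1*(-5))) - 4 = (6 + (10 + 5)) - 4 = (6 + 15) - 4 = 21 - 4 = 17)
Z - 9*O = 17 - 9*(-13) = 17 + 117 = 134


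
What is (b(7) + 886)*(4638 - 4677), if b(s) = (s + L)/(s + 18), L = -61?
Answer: -861744/25 ≈ -34470.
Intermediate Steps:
b(s) = (-61 + s)/(18 + s) (b(s) = (s - 61)/(s + 18) = (-61 + s)/(18 + s))
(b(7) + 886)*(4638 - 4677) = ((-61 + 7)/(18 + 7) + 886)*(4638 - 4677) = (-54/25 + 886)*(-39) = (22096/25)*(-39) = -861744/25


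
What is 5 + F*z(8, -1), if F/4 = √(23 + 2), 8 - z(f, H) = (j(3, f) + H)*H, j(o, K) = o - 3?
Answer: 145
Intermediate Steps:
j(o, K) = -3 + o
z(f, H) = 8 - H² (z(f, H) = 8 - ((-3 + 3) + H)*H = 8 - (0 + H)*H = 8 - H*H = 8 - H²)
F = 20 (F = 4*√(23 + 2) = 4*√25 = 4*5 = 20)
5 + F*z(8, -1) = 5 + 20*(8 - 1*(-1)²) = 5 + 20*(8 - 1*1) = 5 + 20*(8 - 1) = 5 + 20*7 = 5 + 140 = 145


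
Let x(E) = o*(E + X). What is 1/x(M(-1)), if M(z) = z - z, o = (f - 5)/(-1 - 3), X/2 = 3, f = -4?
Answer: 2/27 ≈ 0.074074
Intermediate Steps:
X = 6 (X = 2*3 = 6)
o = 9/4 (o = (-4 - 5)/(-1 - 3) = -9/(-4) = -9*(-¼) = 9/4 ≈ 2.2500)
M(z) = 0
x(E) = 27/2 + 9*E/4 (x(E) = 9*(E + 6)/4 = 9*(6 + E)/4 = 27/2 + 9*E/4)
1/x(M(-1)) = 1/(27/2 + (9/4)*0) = 1/(27/2 + 0) = 1/(27/2) = 2/27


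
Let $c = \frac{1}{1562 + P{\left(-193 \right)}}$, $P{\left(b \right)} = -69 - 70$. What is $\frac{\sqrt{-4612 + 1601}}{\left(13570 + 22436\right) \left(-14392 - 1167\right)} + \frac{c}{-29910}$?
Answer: $- \frac{1}{42561930} - \frac{i \sqrt{3011}}{560217354} \approx -2.3495 \cdot 10^{-8} - 9.7949 \cdot 10^{-8} i$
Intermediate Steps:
$P{\left(b \right)} = -139$ ($P{\left(b \right)} = -69 - 70 = -139$)
$c = \frac{1}{1423}$ ($c = \frac{1}{1562 - 139} = \frac{1}{1423} \approx 0.00070274$)
$\frac{\sqrt{-4612 + 1601}}{\left(13570 + 22436\right) \left(-14392 - 1167\right)} + \frac{c}{-29910} = \frac{\sqrt{-4612 + 1601}}{\left(13570 + 22436\right) \left(-14392 - 1167\right)} + \frac{1}{1423 \left(-29910\right)} = \frac{\sqrt{-3011}}{36006 \left(-15559\right)} + \frac{1}{1423} \left(- \frac{1}{29910}\right) = \frac{i \sqrt{3011}}{-560217354} - \frac{1}{42561930} = i \sqrt{3011} \left(- \frac{1}{560217354}\right) - \frac{1}{42561930} = - \frac{i \sqrt{3011}}{560217354} - \frac{1}{42561930} = - \frac{1}{42561930} - \frac{i \sqrt{3011}}{560217354}$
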